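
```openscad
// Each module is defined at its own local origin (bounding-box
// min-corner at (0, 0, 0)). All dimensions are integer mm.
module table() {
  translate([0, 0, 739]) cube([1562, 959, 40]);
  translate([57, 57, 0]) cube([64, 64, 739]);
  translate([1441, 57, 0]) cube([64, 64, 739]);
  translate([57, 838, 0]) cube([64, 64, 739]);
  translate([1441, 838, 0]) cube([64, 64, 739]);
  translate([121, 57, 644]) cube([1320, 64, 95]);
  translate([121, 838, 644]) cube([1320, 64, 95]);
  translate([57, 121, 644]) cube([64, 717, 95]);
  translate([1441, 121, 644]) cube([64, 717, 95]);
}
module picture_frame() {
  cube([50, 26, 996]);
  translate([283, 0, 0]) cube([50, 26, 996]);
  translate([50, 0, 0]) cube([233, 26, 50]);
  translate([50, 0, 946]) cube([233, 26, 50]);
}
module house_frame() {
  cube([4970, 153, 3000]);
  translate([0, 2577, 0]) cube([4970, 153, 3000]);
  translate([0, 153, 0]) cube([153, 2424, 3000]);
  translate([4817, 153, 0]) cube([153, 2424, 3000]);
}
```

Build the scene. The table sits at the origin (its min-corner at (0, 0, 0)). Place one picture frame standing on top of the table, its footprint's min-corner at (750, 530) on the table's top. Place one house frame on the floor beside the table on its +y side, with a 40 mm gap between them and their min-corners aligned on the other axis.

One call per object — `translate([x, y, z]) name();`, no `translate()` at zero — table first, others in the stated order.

table();
translate([750, 530, 779]) picture_frame();
translate([0, 999, 0]) house_frame();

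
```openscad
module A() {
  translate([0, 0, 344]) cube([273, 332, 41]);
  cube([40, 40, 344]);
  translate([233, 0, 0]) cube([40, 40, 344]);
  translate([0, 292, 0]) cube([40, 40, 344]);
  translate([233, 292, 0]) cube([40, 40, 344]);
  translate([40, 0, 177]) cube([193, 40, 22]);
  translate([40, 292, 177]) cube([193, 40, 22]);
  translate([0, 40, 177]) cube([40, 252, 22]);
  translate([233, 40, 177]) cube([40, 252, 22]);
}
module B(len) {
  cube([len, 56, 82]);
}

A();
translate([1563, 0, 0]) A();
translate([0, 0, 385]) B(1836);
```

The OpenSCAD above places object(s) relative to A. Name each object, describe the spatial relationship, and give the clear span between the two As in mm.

Second stool starts at x = 1563; first ends at x = 273; clear span = 1563 − 273 = 1290 mm.

A is a stool. B is a beam. A beam spans the tops of two stools. The clear span between the two stools is 1290 mm.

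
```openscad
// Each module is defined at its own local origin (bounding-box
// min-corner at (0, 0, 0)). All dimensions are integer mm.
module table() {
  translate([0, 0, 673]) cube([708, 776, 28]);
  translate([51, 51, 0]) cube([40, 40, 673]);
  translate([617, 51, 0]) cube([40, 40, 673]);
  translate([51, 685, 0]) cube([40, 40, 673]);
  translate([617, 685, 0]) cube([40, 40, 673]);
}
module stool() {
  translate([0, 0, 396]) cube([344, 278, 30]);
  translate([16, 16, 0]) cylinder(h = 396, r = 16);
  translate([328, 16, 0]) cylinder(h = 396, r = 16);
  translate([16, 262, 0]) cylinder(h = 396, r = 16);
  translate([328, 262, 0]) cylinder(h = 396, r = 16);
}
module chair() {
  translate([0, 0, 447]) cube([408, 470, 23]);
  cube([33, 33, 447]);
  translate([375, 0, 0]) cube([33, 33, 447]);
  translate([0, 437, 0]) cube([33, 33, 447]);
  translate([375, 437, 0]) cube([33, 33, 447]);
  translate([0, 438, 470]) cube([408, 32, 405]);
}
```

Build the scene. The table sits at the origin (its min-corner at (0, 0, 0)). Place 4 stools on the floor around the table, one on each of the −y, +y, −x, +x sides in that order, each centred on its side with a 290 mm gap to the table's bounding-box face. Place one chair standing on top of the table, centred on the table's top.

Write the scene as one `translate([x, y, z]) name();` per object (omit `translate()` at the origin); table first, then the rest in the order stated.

table();
translate([182, -568, 0]) stool();
translate([182, 1066, 0]) stool();
translate([-634, 249, 0]) stool();
translate([998, 249, 0]) stool();
translate([150, 153, 701]) chair();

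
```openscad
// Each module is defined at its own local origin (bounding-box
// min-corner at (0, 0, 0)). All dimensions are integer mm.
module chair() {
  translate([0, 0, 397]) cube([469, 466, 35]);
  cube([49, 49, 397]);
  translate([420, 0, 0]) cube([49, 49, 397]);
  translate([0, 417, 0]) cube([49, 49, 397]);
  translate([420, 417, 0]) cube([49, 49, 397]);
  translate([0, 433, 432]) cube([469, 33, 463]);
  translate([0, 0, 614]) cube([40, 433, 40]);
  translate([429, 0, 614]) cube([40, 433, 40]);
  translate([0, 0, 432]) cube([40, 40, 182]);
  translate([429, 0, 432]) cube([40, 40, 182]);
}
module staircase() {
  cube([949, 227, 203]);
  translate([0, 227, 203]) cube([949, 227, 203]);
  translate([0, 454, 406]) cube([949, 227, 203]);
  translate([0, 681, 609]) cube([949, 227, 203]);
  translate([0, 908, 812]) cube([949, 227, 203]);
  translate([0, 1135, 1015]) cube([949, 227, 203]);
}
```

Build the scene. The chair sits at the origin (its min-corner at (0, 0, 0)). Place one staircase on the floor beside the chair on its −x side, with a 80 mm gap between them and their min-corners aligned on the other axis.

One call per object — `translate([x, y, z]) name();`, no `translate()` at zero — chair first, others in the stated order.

chair();
translate([-1029, 0, 0]) staircase();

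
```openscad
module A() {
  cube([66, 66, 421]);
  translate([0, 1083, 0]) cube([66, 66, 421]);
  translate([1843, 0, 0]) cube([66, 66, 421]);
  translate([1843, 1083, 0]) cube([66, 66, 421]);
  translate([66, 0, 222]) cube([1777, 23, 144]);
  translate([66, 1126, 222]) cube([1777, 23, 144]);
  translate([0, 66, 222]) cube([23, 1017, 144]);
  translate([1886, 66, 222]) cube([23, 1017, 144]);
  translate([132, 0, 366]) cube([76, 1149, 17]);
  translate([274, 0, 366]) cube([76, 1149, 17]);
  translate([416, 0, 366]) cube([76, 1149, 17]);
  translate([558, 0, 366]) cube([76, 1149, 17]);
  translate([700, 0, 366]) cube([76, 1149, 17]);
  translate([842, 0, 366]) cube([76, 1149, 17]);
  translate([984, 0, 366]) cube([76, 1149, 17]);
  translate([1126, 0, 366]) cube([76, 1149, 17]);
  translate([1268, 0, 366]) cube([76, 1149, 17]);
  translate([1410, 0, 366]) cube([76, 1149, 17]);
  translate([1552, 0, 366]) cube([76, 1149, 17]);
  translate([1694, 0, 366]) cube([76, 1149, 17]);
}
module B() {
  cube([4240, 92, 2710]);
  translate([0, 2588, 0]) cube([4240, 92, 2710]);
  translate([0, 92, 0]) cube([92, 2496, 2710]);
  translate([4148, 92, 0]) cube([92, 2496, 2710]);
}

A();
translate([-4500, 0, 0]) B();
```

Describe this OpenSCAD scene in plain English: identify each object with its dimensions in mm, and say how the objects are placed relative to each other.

A is a bed frame 1909 mm long (x) by 1149 mm wide (y). Four 66×66 mm corner posts, 421 mm tall, at the corners of the footprint. Four rails of 23 mm thickness and 144 mm height run between adjacent posts with their undersides at z = 222 mm, their outer faces flush with the outside of the frame (the two x-running rails run between the posts' inner faces; the two y-running rails run between the posts' inner faces). 12 slats, each 76 mm wide (x) and 17 mm thick, lie across the top of the two x-running rails, running the full 1149 mm width of the frame in y; the slats are evenly spaced along x between the inner faces of the end posts with equal gaps (rounded down to the nearest mm) at the −x end and between each pair — any rounding remainder accumulates at the +x end.

B is the wall frame of a small rectangular building: four walls, each 2710 mm tall and 92 mm thick, enclosing a footprint 4240 mm (x) by 2680 mm (y) outside-to-outside, with no floor or roof. The front and back walls (the −y and +y sides) span the full width; the two side walls fit between them.

The house frame is on the floor beside the bed frame on its −x side.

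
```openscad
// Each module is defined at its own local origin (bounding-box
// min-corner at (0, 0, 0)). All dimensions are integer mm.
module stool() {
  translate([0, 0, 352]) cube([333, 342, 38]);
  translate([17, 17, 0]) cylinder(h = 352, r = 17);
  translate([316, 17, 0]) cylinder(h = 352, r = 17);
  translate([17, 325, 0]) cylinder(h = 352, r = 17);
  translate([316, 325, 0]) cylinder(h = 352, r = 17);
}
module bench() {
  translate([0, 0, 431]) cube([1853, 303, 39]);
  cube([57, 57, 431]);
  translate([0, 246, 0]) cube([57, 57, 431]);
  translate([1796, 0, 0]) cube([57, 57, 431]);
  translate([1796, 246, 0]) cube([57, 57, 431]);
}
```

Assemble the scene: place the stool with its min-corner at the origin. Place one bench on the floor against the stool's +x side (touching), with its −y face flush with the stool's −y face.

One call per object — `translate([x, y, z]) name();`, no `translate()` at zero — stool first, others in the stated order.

stool();
translate([333, 0, 0]) bench();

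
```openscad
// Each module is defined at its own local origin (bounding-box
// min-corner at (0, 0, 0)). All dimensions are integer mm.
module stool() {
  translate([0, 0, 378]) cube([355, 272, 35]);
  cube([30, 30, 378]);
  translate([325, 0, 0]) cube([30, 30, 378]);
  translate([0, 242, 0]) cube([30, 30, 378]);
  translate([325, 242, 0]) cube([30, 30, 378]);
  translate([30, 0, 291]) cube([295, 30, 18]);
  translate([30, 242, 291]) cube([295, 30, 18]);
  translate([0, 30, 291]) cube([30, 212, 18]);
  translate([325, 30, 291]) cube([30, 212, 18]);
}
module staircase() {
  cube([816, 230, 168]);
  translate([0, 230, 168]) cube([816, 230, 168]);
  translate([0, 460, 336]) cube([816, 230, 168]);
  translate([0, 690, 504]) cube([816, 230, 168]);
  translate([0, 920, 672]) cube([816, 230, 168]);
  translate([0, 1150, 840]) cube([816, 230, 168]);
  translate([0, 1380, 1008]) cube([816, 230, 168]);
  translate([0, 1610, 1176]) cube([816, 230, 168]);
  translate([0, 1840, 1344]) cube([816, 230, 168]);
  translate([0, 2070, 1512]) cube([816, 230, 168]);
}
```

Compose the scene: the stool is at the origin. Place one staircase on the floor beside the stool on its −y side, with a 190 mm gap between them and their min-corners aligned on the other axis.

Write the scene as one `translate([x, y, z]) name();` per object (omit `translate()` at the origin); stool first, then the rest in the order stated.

stool();
translate([0, -2490, 0]) staircase();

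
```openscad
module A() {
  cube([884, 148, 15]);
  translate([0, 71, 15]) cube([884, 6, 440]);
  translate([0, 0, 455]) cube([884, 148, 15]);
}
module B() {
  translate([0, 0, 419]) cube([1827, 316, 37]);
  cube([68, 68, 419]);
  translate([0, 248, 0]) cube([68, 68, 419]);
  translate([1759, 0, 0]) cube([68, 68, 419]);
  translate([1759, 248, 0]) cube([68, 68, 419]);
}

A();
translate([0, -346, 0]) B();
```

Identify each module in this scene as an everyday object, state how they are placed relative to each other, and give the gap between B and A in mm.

A is an I-beam. B is a bench. The bench is on the floor beside the I-beam on its −y side. The gap between the bench and the I-beam is 30 mm.

The bench's nearest face is 30 mm from the I-beam's −y face.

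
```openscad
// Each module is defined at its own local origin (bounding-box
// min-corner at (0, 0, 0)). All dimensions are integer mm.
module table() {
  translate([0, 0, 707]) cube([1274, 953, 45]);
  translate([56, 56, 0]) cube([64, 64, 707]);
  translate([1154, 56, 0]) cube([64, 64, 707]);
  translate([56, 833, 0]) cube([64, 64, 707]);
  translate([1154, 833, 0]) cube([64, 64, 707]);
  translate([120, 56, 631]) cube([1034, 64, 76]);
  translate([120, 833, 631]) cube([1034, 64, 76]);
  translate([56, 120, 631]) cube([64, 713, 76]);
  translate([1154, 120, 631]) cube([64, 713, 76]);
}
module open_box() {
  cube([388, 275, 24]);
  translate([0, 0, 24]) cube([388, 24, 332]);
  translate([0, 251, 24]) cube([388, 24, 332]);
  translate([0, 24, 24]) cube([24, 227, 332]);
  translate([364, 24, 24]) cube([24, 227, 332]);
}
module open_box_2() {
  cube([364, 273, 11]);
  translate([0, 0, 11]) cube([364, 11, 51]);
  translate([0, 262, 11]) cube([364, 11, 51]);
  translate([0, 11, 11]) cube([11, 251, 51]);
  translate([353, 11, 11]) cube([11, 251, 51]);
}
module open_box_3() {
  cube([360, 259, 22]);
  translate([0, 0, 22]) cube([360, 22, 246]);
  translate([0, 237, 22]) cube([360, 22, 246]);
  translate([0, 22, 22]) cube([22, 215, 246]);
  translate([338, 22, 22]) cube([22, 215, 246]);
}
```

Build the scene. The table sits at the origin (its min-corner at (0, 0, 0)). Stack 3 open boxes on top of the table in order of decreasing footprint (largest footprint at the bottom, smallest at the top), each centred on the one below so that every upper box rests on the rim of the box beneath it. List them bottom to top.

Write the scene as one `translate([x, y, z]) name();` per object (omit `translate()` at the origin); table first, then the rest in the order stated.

table();
translate([443, 339, 752]) open_box();
translate([455, 340, 1108]) open_box_2();
translate([457, 347, 1170]) open_box_3();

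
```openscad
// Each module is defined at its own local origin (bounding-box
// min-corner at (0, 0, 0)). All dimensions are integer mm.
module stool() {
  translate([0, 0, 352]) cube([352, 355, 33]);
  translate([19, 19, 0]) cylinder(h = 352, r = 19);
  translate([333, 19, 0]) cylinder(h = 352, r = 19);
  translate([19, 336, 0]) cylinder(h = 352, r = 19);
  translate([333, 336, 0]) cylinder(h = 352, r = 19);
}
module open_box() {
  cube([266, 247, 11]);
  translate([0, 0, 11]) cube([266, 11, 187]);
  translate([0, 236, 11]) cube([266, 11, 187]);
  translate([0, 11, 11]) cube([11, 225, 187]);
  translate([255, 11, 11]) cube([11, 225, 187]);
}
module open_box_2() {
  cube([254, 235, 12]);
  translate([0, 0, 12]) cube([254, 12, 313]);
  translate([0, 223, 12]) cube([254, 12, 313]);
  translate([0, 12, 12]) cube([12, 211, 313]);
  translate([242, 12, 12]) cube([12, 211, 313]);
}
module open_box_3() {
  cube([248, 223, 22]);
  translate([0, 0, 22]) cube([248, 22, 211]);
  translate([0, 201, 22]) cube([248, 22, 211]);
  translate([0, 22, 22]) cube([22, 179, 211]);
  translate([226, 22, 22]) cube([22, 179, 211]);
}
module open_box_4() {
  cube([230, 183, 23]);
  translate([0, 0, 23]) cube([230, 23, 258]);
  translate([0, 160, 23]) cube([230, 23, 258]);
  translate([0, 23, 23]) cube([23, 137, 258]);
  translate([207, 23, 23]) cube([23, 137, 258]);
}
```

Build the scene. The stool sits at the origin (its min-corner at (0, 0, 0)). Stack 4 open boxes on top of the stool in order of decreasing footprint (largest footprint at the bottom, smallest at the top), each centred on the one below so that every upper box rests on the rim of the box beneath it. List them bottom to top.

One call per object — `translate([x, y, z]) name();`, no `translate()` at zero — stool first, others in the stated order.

stool();
translate([43, 54, 385]) open_box();
translate([49, 60, 583]) open_box_2();
translate([52, 66, 908]) open_box_3();
translate([61, 86, 1141]) open_box_4();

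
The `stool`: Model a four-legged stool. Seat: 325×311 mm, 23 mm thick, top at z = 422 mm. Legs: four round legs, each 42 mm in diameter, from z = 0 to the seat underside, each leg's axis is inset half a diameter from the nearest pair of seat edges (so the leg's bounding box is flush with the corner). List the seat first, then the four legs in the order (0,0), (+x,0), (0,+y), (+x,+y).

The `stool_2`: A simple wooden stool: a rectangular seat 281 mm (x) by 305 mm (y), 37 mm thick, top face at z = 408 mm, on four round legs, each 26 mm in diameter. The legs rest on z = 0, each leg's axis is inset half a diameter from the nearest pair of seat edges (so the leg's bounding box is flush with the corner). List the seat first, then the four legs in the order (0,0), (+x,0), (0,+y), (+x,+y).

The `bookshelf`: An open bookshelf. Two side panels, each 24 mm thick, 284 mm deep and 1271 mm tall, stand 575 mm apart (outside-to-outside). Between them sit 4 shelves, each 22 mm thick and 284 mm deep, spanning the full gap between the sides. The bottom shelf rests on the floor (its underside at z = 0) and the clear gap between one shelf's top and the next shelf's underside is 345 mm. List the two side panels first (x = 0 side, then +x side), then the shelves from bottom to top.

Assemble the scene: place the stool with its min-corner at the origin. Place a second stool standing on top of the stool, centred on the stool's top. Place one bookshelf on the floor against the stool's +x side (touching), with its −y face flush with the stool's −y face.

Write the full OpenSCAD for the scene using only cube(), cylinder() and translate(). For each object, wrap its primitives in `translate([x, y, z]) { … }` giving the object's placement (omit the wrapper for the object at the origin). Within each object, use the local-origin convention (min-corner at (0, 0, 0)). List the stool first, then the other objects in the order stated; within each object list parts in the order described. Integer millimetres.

translate([0, 0, 399]) cube([325, 311, 23]);
translate([21, 21, 0]) cylinder(h = 399, r = 21);
translate([304, 21, 0]) cylinder(h = 399, r = 21);
translate([21, 290, 0]) cylinder(h = 399, r = 21);
translate([304, 290, 0]) cylinder(h = 399, r = 21);
translate([22, 3, 422]) {
  translate([0, 0, 371]) cube([281, 305, 37]);
  translate([13, 13, 0]) cylinder(h = 371, r = 13);
  translate([268, 13, 0]) cylinder(h = 371, r = 13);
  translate([13, 292, 0]) cylinder(h = 371, r = 13);
  translate([268, 292, 0]) cylinder(h = 371, r = 13);
}
translate([325, 0, 0]) {
  cube([24, 284, 1271]);
  translate([551, 0, 0]) cube([24, 284, 1271]);
  translate([24, 0, 0]) cube([527, 284, 22]);
  translate([24, 0, 367]) cube([527, 284, 22]);
  translate([24, 0, 734]) cube([527, 284, 22]);
  translate([24, 0, 1101]) cube([527, 284, 22]);
}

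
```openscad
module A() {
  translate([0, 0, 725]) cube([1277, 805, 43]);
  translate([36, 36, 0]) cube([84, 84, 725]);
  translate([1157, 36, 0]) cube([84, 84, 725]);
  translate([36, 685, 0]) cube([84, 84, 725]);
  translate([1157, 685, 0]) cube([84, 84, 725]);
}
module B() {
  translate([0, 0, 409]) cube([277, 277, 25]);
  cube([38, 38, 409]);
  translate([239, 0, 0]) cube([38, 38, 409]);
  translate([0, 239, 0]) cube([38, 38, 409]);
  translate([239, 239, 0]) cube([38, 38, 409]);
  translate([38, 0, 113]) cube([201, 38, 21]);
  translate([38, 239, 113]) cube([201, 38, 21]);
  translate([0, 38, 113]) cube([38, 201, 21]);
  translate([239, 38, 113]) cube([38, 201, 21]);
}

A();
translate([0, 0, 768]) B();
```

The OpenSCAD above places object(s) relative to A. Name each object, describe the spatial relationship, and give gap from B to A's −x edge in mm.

A is a table. B is a stool. The stool is on top of the table. The gap from the stool to the table's −x edge is 0 mm.

The stool's min-x is at 0; the table's min-x is 0; gap = 0 mm.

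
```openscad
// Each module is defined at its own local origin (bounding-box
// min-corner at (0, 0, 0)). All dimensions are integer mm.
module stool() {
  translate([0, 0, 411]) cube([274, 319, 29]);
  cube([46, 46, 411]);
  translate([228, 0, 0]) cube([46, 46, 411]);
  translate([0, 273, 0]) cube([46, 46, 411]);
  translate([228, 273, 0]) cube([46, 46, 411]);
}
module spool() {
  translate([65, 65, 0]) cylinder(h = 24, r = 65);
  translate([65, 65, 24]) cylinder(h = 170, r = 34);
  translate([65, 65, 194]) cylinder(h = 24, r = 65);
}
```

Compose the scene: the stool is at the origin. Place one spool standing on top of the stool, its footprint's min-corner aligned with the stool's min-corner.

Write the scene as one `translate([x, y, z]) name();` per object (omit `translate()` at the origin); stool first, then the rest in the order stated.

stool();
translate([0, 0, 440]) spool();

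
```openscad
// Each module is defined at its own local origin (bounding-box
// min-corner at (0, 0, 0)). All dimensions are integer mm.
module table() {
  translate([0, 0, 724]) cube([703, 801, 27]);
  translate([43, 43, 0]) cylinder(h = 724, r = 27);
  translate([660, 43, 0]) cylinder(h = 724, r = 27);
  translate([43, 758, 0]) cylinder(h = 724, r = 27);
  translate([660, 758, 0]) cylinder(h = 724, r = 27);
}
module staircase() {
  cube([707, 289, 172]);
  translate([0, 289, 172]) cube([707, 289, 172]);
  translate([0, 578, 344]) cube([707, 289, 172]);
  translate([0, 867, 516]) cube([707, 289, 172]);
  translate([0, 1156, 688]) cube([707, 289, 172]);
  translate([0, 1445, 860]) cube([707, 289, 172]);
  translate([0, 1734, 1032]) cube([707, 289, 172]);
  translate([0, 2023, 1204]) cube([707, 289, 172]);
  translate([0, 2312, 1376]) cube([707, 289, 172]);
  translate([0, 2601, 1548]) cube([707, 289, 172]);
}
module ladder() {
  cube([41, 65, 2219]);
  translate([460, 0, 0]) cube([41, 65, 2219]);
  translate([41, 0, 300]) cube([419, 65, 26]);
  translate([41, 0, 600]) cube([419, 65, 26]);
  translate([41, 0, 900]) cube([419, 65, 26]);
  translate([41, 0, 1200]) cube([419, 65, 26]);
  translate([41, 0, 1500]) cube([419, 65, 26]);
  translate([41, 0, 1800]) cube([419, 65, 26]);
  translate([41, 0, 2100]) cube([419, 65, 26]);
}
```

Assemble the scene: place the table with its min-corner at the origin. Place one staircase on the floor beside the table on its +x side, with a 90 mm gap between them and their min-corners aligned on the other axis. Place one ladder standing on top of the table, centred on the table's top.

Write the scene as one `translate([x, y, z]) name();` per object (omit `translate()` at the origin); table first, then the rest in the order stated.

table();
translate([793, 0, 0]) staircase();
translate([101, 368, 751]) ladder();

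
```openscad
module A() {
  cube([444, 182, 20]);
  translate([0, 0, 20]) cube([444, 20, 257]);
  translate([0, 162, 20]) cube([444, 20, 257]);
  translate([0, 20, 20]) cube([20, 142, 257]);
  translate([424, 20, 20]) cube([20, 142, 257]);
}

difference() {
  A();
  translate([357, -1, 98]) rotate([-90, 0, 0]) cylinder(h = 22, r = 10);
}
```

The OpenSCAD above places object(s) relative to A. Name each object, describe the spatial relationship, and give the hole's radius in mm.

The subtracted cylinder has r = 10 mm.

A is an open box. The open box has a circular hole through its front wall. The hole's radius is 10 mm.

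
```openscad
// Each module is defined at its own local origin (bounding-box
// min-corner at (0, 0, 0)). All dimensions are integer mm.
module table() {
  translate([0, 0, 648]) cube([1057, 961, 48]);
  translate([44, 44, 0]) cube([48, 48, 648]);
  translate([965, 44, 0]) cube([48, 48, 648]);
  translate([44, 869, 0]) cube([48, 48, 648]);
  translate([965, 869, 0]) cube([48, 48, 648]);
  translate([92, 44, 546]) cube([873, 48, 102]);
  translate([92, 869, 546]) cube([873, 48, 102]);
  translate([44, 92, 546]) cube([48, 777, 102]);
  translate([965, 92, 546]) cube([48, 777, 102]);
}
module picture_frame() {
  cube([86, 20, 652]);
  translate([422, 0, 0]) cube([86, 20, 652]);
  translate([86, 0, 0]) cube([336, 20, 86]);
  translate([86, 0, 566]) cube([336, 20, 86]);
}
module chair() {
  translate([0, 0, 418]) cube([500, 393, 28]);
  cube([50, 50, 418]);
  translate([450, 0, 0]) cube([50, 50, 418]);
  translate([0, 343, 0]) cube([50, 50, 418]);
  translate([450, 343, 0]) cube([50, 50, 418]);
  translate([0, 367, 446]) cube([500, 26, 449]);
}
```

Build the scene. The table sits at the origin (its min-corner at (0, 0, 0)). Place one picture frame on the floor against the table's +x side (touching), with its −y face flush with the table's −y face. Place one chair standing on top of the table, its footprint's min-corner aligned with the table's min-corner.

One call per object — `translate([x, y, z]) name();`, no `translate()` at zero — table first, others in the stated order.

table();
translate([1057, 0, 0]) picture_frame();
translate([0, 0, 696]) chair();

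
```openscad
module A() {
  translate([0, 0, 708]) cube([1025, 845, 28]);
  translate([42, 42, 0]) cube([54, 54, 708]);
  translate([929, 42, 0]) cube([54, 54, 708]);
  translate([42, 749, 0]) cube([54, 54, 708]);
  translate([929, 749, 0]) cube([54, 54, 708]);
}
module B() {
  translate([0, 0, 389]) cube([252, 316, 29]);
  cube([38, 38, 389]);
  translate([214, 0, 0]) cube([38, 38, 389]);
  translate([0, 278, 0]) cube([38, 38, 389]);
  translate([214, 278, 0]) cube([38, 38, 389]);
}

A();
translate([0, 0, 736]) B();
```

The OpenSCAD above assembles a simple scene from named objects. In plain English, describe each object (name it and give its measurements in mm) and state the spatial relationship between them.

A is a rectangular dining table. The top is 1025×845×28 mm with its upper surface at z = 736 mm. It stands on four 54×54 mm square legs, each inset 42 mm from the nearest pair of top edges, running from the floor to the underside of the top.

B is a four-legged stool. The seat is a 252×316×29 mm slab whose top surface is at z = 418 mm; four square legs, each 38×38 mm in cross-section, run from the floor (z = 0) to the underside of the seat, each flush with a corner of the seat.

The stool is on top of the table.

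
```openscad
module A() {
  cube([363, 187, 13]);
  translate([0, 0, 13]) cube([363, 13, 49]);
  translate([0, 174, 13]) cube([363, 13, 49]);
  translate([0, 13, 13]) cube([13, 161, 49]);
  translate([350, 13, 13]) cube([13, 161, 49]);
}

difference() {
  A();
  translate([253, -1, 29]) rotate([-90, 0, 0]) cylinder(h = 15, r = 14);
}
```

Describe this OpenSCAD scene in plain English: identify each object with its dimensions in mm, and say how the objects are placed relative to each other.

A is an open storage box with external size 363×187×62 mm and wall thickness 13 mm (the base is also 13 mm thick). The base covers the whole footprint; the four walls stand on the base, with the y-facing walls full-width and the x-facing walls fitting between their inner faces.

The open box has a circular hole of radius 14 mm through its front wall, centred at (x = 253, z = 29).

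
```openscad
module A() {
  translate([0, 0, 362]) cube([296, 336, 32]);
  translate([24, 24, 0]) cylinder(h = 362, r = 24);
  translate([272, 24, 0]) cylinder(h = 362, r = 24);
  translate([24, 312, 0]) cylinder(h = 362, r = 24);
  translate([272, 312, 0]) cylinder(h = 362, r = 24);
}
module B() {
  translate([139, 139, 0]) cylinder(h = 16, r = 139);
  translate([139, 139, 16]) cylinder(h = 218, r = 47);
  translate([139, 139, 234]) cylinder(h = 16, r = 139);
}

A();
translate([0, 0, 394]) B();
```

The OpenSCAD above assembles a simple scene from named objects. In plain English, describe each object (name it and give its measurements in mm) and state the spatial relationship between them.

A is a simple wooden stool: a rectangular seat 296 mm (x) by 336 mm (y), 32 mm thick, top face at z = 394 mm, on four round legs, each 48 mm in diameter. The legs rest on z = 0, each leg's axis is inset half a diameter from the nearest pair of seat edges (so the leg's bounding box is flush with the corner).

B is a spool: two coaxial disc flanges of radius 139 mm and thickness 16 mm, joined by a core cylinder of radius 47 mm and height 218 mm. The lower flange rests on z = 0 and the three cylinders share a vertical axis.

The spool is on top of the stool.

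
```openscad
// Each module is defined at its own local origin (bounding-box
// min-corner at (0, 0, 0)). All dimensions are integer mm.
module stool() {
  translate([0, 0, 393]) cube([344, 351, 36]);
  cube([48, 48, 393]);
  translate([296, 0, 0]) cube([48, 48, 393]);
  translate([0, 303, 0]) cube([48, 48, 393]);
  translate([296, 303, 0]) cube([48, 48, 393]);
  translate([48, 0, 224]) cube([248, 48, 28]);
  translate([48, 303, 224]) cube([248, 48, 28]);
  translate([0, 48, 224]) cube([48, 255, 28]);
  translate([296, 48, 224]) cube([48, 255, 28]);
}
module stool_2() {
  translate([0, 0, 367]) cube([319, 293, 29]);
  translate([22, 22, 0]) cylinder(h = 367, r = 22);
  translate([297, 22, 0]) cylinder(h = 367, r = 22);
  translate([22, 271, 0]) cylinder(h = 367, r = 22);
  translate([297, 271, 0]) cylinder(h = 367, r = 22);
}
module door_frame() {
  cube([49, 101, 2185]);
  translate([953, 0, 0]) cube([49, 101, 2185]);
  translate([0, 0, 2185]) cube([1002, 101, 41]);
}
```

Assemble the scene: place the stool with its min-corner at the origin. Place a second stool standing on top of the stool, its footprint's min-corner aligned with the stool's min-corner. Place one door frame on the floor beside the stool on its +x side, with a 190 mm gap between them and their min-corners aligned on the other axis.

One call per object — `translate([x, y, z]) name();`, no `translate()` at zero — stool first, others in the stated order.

stool();
translate([0, 0, 429]) stool_2();
translate([534, 0, 0]) door_frame();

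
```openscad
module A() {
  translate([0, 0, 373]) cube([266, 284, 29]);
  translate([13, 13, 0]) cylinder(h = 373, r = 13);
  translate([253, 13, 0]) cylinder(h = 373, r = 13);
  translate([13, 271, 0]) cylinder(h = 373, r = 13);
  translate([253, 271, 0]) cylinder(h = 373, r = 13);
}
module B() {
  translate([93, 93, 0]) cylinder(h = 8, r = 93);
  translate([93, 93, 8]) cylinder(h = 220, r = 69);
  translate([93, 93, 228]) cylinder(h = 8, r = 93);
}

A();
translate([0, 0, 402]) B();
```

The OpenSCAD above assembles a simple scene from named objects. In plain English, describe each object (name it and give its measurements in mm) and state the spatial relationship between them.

A is a simple wooden stool: a rectangular seat 266 mm (x) by 284 mm (y), 29 mm thick, top face at z = 402 mm, on four round legs, each 26 mm in diameter. The legs rest on z = 0, each leg's axis is inset half a diameter from the nearest pair of seat edges (so the leg's bounding box is flush with the corner).

B is a spool: two coaxial disc flanges of radius 93 mm and thickness 8 mm, joined by a core cylinder of radius 69 mm and height 220 mm. The lower flange rests on z = 0 and the three cylinders share a vertical axis.

The spool is on top of the stool.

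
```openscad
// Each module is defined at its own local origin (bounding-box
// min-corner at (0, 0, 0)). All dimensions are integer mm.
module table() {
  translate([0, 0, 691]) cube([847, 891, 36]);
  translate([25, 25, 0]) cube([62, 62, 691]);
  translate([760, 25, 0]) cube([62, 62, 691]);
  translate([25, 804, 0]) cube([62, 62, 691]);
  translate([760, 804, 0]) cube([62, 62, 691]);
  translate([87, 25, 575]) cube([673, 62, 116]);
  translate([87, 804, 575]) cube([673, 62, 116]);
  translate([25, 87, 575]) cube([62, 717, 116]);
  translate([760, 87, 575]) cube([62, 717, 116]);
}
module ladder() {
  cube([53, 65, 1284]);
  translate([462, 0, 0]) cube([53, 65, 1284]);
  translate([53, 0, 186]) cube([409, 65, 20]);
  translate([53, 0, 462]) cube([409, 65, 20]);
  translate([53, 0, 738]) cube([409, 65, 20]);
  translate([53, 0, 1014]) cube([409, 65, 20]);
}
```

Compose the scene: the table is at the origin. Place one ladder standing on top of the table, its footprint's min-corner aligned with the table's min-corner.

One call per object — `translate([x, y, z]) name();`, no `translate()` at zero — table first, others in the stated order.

table();
translate([0, 0, 727]) ladder();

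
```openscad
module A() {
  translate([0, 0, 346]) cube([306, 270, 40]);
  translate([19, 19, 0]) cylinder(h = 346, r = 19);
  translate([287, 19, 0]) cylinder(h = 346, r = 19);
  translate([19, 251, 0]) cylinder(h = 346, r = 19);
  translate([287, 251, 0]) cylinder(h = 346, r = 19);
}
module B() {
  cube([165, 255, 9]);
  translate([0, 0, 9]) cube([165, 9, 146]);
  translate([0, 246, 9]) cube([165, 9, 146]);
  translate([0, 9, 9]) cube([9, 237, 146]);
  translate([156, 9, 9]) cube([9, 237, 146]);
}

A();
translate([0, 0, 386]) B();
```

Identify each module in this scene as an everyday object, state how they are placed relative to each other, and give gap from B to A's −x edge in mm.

The open box's min-x is at 0; the stool's min-x is 0; gap = 0 mm.

A is a stool. B is an open box. The open box is on top of the stool. The gap from the open box to the stool's −x edge is 0 mm.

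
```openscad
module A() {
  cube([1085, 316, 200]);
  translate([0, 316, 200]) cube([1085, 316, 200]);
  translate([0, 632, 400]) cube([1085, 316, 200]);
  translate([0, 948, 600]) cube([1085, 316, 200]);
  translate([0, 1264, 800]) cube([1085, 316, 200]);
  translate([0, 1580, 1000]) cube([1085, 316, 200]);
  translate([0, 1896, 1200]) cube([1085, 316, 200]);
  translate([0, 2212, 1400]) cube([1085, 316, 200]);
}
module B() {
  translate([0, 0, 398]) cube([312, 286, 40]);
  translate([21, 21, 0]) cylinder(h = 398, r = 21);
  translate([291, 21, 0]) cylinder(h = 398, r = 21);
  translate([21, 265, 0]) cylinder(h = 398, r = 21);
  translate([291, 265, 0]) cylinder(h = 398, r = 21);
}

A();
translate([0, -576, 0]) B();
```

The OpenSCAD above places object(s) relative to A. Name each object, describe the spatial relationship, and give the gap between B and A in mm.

A is a staircase. B is a stool. The stool is on the floor beside the staircase on its −y side. The gap between the stool and the staircase is 290 mm.

The stool's nearest face is 290 mm from the staircase's −y face.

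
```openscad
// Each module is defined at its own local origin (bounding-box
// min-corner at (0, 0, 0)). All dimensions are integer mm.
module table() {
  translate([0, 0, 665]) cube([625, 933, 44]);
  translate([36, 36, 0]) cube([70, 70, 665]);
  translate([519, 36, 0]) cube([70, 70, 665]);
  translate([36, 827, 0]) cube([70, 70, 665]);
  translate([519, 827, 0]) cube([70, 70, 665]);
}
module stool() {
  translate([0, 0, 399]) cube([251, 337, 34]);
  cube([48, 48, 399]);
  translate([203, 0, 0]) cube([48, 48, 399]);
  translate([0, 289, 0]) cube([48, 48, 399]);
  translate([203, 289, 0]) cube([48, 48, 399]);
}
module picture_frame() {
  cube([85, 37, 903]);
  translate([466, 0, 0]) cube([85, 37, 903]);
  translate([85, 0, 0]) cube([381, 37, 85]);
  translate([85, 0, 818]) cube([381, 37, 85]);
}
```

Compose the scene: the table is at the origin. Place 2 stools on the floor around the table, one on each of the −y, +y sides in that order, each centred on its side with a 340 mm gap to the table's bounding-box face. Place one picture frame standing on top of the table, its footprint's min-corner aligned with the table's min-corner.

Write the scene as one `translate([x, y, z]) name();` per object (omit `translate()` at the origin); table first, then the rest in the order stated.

table();
translate([187, -677, 0]) stool();
translate([187, 1273, 0]) stool();
translate([0, 0, 709]) picture_frame();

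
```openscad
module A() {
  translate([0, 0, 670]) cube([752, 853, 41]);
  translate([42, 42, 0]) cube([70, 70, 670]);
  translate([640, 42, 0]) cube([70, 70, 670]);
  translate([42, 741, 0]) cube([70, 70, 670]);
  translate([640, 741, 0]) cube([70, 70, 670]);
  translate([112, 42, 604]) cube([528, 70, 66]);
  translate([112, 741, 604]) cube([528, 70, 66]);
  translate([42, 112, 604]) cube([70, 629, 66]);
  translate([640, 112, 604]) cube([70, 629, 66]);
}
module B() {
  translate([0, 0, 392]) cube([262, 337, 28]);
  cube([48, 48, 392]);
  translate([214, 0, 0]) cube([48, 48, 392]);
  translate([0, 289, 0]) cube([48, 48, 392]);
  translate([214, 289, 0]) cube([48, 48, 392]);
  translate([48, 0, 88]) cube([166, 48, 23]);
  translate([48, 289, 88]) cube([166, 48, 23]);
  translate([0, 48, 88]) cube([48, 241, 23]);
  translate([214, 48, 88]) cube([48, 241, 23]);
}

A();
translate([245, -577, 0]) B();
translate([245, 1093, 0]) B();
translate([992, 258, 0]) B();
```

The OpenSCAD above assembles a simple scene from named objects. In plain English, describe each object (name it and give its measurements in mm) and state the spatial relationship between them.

A is a table: top 752 mm (x) × 853 mm (y), 41 mm thick, upper face at z = 711 mm, on four 70×70 mm square legs, each inset 42 mm from the nearest pair of top edges, running from z = 0 to the bottom of the top. Four apron rails, 70 mm thick and 66 mm tall, run between adjacent legs with their top edges flush with the underside of the top and their outer faces flush with the legs' outer faces.

B is a four-legged stool. The seat is a 262×337×28 mm slab whose top surface is at z = 420 mm; four square legs, each 48×48 mm in cross-section, run from the floor (z = 0) to the underside of the seat, each flush with a corner of the seat. Four stretchers, 48 mm wide and 23 mm tall, connect adjacent legs with their undersides at z = 88 mm, each running between the inner faces of the legs it joins and aligned with the legs' outer faces on the other axis.

Three stools sit around the table at the −y, +y, +x sides.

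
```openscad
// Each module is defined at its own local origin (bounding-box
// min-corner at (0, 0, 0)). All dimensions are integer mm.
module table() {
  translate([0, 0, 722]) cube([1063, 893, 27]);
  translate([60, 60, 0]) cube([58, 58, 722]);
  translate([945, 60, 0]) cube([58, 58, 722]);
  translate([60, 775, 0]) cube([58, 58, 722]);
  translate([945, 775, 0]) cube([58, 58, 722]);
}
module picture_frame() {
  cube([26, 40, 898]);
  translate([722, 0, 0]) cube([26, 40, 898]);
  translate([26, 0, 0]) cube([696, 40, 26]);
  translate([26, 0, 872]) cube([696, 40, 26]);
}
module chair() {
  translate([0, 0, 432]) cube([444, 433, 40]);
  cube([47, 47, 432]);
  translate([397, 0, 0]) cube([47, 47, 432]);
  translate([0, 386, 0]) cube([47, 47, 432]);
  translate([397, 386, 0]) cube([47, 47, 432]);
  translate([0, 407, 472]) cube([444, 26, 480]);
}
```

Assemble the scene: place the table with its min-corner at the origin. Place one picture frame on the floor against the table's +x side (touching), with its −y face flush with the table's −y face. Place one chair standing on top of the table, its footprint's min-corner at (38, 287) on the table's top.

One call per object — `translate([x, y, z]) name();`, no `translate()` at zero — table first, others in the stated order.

table();
translate([1063, 0, 0]) picture_frame();
translate([38, 287, 749]) chair();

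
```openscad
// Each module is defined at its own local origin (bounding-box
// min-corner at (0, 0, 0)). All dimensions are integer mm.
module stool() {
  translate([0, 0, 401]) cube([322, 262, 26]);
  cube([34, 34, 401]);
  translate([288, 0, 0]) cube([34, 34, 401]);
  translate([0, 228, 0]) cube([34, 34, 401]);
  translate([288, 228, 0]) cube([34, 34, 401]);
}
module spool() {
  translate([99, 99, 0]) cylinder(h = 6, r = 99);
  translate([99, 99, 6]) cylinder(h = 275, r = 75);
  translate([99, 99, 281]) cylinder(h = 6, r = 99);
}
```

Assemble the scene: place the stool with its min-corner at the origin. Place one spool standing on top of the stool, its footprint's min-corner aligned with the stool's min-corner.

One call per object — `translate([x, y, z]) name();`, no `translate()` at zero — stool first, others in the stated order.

stool();
translate([0, 0, 427]) spool();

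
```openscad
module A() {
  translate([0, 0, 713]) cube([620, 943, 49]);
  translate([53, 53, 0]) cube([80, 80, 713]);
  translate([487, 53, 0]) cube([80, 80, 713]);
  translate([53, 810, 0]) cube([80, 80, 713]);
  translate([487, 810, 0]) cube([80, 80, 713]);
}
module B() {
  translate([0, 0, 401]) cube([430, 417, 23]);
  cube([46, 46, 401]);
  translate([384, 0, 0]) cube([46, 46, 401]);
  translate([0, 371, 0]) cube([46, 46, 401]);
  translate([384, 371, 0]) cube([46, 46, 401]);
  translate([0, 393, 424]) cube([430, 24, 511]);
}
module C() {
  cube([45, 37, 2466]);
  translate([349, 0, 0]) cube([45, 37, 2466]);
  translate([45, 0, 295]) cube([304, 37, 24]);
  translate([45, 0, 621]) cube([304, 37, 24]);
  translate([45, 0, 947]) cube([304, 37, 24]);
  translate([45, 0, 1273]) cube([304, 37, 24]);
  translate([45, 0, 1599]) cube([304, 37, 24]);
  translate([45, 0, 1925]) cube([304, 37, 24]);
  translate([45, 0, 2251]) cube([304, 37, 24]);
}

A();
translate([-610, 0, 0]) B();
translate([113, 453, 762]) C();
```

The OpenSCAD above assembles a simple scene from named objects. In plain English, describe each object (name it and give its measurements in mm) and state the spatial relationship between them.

A is a table with a 620×943 mm rectangular top, 49 mm thick, top surface at z = 762 mm, supported by four 80×80 mm square legs, each inset 53 mm from the nearest pair of top edges, running from the floor.

B is a chair. The seat is a 430×417×23 mm slab with its top at z = 424 mm, on four 46×46 mm corner legs (flush with the seat edges, standing on z = 0). A flat backrest 24 mm thick, 511 mm tall, spans the full seat width and rises from the seat top along its +y edge, rear face flush with the rear of the seat.

C is a wooden ladder with two side rails of 45×37 mm section and 2466 mm height, set 394 mm apart overall. Between them run 7 rectangular rungs (37 mm deep, 24 mm thick), front faces flush with the rails' −y face. The bottom of the first rung is 295 mm above the floor and each subsequent rung is 326 mm higher than the one below.

The chair is on the floor beside the table on its −x side. The ladder is on top of the table, centred.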